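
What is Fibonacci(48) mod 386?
38

Matrix identity: Q^n = [[F_(n+1), F_n], [F_n, F_(n-1)]] with Q = [[1,1],[1,0]].
n = 48 = 110000₂. Square-and-multiply, entries mod 386:
Q^1 = [[1,1],[1,0]]
Q^3 = (Q^1)²·Q = [[3,2],[2,1]]
Q^6 = (Q^3)² = [[13,8],[8,5]]
Q^12 = (Q^6)² = [[233,144],[144,89]]
Q^24 = (Q^12)² = [[141,48],[48,93]]
Q^48 = (Q^24)² = [[183,38],[38,145]]
F_48 mod 386 = Q^48[0][1] = 38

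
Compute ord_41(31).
10

41 is prime, so ord(31) divides φ(41) = 40.
Divisors of 40: 1, 2, 4, 5, 8, 10, 20, 40.
Repeated squaring: 31^1 ≡ 31, 31^2 ≡ 18, 31^4 ≡ 37, 31^8 ≡ 16, 31^16 ≡ 10, 31^32 ≡ 18 (mod 41).
Test 31^d mod 41 for each divisor d in increasing order:
31^1 ≡ 31
31^2 ≡ 18
31^4 ≡ 37
31^5 = 31^4·31^1 ≡ 40
31^8 ≡ 16
31^10 = 31^8·31^2 ≡ 1  ← first divisor giving 1
The order is 10.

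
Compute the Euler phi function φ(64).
32

64 = 2^6
φ(n) = n × ∏(1 - 1/p) for each prime p dividing n
φ(64) = 64 × (1 - 1/2) = 32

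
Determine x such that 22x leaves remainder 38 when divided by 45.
x ≡ 14 (mod 45)

gcd(22, 45) = 1, which divides 38, so solutions exist.
Find 22^(-1) mod 45 by the extended Euclidean algorithm:
45 = 2 × 22 + 1  ⟹  1 = (1)·45 + (-2)·22
So (-2)·22 ≡ 1 (mod 45), i.e. 22^(-1) ≡ -2 ≡ 43 (mod 45).
x ≡ 43 × 38 = 1634 ≡ 14 (mod 45).
Check: 22 × 14 = 308 ≡ 38 (mod 45).
Unique solution: x ≡ 14 (mod 45)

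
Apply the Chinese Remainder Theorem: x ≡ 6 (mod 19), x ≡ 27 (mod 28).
139

Using Chinese Remainder Theorem:
M = 19 × 28 = 532
M1 = 28, M2 = 19
y1 = 28^(-1) mod 19 = 17
y2 = 19^(-1) mod 28 = 3
x = (6×28×17 + 27×19×3) mod 532 = 139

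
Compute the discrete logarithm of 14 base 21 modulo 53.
29

Baby-step giant-step with step n = ⌈√53⌉ = 8.
Baby steps 21^j mod 53 (j:value) for j=0..7: 0:1, 1:21, 2:17, 3:39, 4:24, 5:27, 6:37, 7:35.
Giant-step multiplier: 21^(-8) ≡ 21^(52-8) = 21^44 ≡ 15 (mod 53).
Giant steps γ_i = 14·15^i mod 53: γ_0=14, γ_1=51, γ_2=23, γ_3=27 (in table at j=5).
x = i·n + j = 3·8 + 5 = 29.
Check: 21^29 ≡ 14 (mod 53).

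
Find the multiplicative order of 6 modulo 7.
2

7 is prime, so ord(6) divides φ(7) = 6.
Divisors of 6: 1, 2, 3, 6.
Repeated squaring: 6^1 ≡ 6, 6^2 ≡ 1, 6^4 ≡ 1 (mod 7).
Test 6^d mod 7 for each divisor d in increasing order:
6^1 ≡ 6
6^2 ≡ 1  ← first divisor giving 1
The order is 2.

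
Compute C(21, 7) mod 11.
10

Using Lucas' theorem:
Write n=21 and k=7 in base 11:
n in base 11: [1, 10]
k in base 11: [0, 7]
C(21,7) mod 11 = ∏ C(n_i, k_i) mod 11
Digit binomials (mod 11): C(1,0) = 1; C(10,7) = 120 ≡ 10
Product: 1 × 10 = 10 ≡ 10 (mod 11)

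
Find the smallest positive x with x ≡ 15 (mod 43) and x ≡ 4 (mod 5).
144

Using Chinese Remainder Theorem:
M = 43 × 5 = 215
M1 = 5, M2 = 43
y1 = 5^(-1) mod 43 = 26
y2 = 43^(-1) mod 5 = 2
x = (15×5×26 + 4×43×2) mod 215 = 144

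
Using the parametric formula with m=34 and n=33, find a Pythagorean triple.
(67, 2244, 2245)

Euclid's formula: a = m² - n², b = 2mn, c = m² + n²
m = 34, n = 33
a = 34² - 33² = 1156 - 1089 = 67
b = 2 × 34 × 33 = 2244
c = 34² + 33² = 1156 + 1089 = 2245
Verification: 67² + 2244² = 4489 + 5035536 = 5040025 = 2245² ✓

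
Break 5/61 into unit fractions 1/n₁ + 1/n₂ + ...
1/13 + 1/199 + 1/52603 + 1/4150560811 + 1/34454310087467394631

Greedy algorithm:
5/61: ceiling(61/5) = 13, use 1/13
4/793: ceiling(793/4) = 199, use 1/199
3/157807: ceiling(157807/3) = 52603, use 1/52603
2/8301121621: ceiling(8301121621/2) = 4150560811, use 1/4150560811
1/34454310087467394631: ceiling(34454310087467394631/1) = 34454310087467394631, use 1/34454310087467394631
Result: 5/61 = 1/13 + 1/199 + 1/52603 + 1/4150560811 + 1/34454310087467394631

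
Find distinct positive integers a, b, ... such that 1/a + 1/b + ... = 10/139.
1/14 + 1/1946

Greedy algorithm:
10/139: ceiling(139/10) = 14, use 1/14
1/1946: ceiling(1946/1) = 1946, use 1/1946
Result: 10/139 = 1/14 + 1/1946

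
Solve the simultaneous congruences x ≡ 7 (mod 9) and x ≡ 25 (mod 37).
25

Using Chinese Remainder Theorem:
M = 9 × 37 = 333
M1 = 37, M2 = 9
y1 = 37^(-1) mod 9 = 1
y2 = 9^(-1) mod 37 = 33
x = (7×37×1 + 25×9×33) mod 333 = 25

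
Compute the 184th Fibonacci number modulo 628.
439

Matrix identity: Q^n = [[F_(n+1), F_n], [F_n, F_(n-1)]] with Q = [[1,1],[1,0]].
n = 184 = 10111000₂. Square-and-multiply, entries mod 628:
Q^1 = [[1,1],[1,0]]
Q^2 = (Q^1)² = [[2,1],[1,1]]
Q^5 = (Q^2)²·Q = [[8,5],[5,3]]
Q^11 = (Q^5)²·Q = [[144,89],[89,55]]
Q^23 = (Q^11)²·Q = [[524,397],[397,127]]
Q^46 = (Q^23)² = [[121,339],[339,410]]
Q^92 = (Q^46)² = [[194,401],[401,421]]
Q^184 = (Q^92)² = [[617,439],[439,178]]
F_184 mod 628 = Q^184[0][1] = 439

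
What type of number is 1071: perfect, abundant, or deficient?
deficient

Proper divisors of 1071: sum = 1 + 3 + 7 + 9 + 17 + 21 + 51 + 63 + 119 + 153 + 357 = 801
Since 801 < 1071, 1071 is deficient.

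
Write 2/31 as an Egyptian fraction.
1/16 + 1/496

Greedy algorithm:
2/31: ceiling(31/2) = 16, use 1/16
1/496: ceiling(496/1) = 496, use 1/496
Result: 2/31 = 1/16 + 1/496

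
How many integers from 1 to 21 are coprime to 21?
12

21 = 3 × 7
φ(n) = n × ∏(1 - 1/p) for each prime p dividing n
φ(21) = 21 × (1 - 1/3) × (1 - 1/7) = 12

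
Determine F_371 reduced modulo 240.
89

Matrix identity: Q^n = [[F_(n+1), F_n], [F_n, F_(n-1)]] with Q = [[1,1],[1,0]].
n = 371 = 101110011₂. Square-and-multiply, entries mod 240:
Q^1 = [[1,1],[1,0]]
Q^2 = (Q^1)² = [[2,1],[1,1]]
Q^5 = (Q^2)²·Q = [[8,5],[5,3]]
Q^11 = (Q^5)²·Q = [[144,89],[89,55]]
Q^23 = (Q^11)²·Q = [[48,97],[97,191]]
Q^46 = (Q^23)² = [[193,143],[143,50]]
Q^92 = (Q^46)² = [[98,189],[189,149]]
Q^185 = (Q^92)²·Q = [[88,205],[205,123]]
Q^371 = (Q^185)²·Q = [[144,89],[89,55]]
F_371 mod 240 = Q^371[0][1] = 89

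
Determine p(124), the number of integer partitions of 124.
2841940500

p(n) counts ways to write n as a sum of positive integers (order ignored).
Euler's pentagonal recurrence: p(k) = p(k-1) + p(k-2) - p(k-5) - p(k-7) + p(k-12) + p(k-15) - ... (offsets j(3j∓1)/2, signs ++--, p(0)=1, p(<0)=0).
DP table for k = 0..123: p(0)=1, p(1)=1, p(2)=2, p(3)=3, p(4)=5, p(5)=7, p(6)=11, p(7)=15, p(8)=22, p(9)=30, p(10)=42, p(11)=56, p(12)=77, p(13)=101, p(14)=135, p(15)=176, p(16)=231, p(17)=297, p(18)=385, p(19)=490, p(20)=627, p(21)=792, p(22)=1002, p(23)=1255, p(24)=1575, p(25)=1958, p(26)=2436, p(27)=3010, p(28)=3718, p(29)=4565, p(30)=5604, p(31)=6842, p(32)=8349, p(33)=10143, p(34)=12310, p(35)=14883, p(36)=17977, p(37)=21637, p(38)=26015, p(39)=31185, p(40)=37338, p(41)=44583, p(42)=53174, p(43)=63261, p(44)=75175, p(45)=89134, p(46)=105558, p(47)=124754, p(48)=147273, p(49)=173525, p(50)=204226, p(51)=239943, p(52)=281589, p(53)=329931, p(54)=386155, p(55)=451276, p(56)=526823, p(57)=614154, p(58)=715220, p(59)=831820, p(60)=966467, p(61)=1121505, p(62)=1300156, p(63)=1505499, p(64)=1741630, p(65)=2012558, p(66)=2323520, p(67)=2679689, p(68)=3087735, p(69)=3554345, p(70)=4087968, p(71)=4697205, p(72)=5392783, p(73)=6185689, p(74)=7089500, p(75)=8118264, p(76)=9289091, p(77)=10619863, p(78)=12132164, p(79)=13848650, p(80)=15796476, p(81)=18004327, p(82)=20506255, p(83)=23338469, p(84)=26543660, p(85)=30167357, p(86)=34262962, p(87)=38887673, p(88)=44108109, p(89)=49995925, p(90)=56634173, p(91)=64112359, p(92)=72533807, p(93)=82010177, p(94)=92669720, p(95)=104651419, p(96)=118114304, p(97)=133230930, p(98)=150198136, p(99)=169229875, p(100)=190569292, p(101)=214481126, p(102)=241265379, p(103)=271248950, p(104)=304801365, p(105)=342325709, p(106)=384276336, p(107)=431149389, p(108)=483502844, p(109)=541946240, p(110)=607163746, p(111)=679903203, p(112)=761002156, p(113)=851376628, p(114)=952050665, p(115)=1064144451, p(116)=1188908248, p(117)=1327710076, p(118)=1482074143, p(119)=1653668665, p(120)=1844349560, p(121)=2056148051, p(122)=2291320912, p(123)=2552338241.
Final step: p(124) = p(123) + p(122) - p(119) - p(117) + p(112) + p(109) - p(102) - p(98) + p(89) + p(84) - p(73) - p(67) + p(54) + p(47) - p(32) - p(24) + p(7)
= 2552338241 + 2291320912 - 1653668665 - 1327710076 + 761002156 + 541946240 - 241265379 - 150198136 + 49995925 + 26543660 - 6185689 - 2679689 + 386155 + 124754 - 8349 - 1575 + 15
= 2841940500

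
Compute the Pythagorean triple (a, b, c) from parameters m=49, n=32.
(1377, 3136, 3425)

Euclid's formula: a = m² - n², b = 2mn, c = m² + n²
m = 49, n = 32
a = 49² - 32² = 2401 - 1024 = 1377
b = 2 × 49 × 32 = 3136
c = 49² + 32² = 2401 + 1024 = 3425
Verification: 1377² + 3136² = 1896129 + 9834496 = 11730625 = 3425² ✓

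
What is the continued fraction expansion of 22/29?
[0; 1, 3, 7]

Euclidean algorithm steps:
22 = 0 × 29 + 22
29 = 1 × 22 + 7
22 = 3 × 7 + 1
7 = 7 × 1 + 0
Continued fraction: [0; 1, 3, 7]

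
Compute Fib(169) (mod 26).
1

Matrix identity: Q^n = [[F_(n+1), F_n], [F_n, F_(n-1)]] with Q = [[1,1],[1,0]].
n = 169 = 10101001₂. Square-and-multiply, entries mod 26:
Q^1 = [[1,1],[1,0]]
Q^2 = (Q^1)² = [[2,1],[1,1]]
Q^5 = (Q^2)²·Q = [[8,5],[5,3]]
Q^10 = (Q^5)² = [[11,3],[3,8]]
Q^21 = (Q^10)²·Q = [[5,0],[0,5]]
Q^42 = (Q^21)² = [[25,0],[0,25]]
Q^84 = (Q^42)² = [[1,0],[0,1]]
Q^169 = (Q^84)²·Q = [[1,1],[1,0]]
F_169 mod 26 = Q^169[0][1] = 1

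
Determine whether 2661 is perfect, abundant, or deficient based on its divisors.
deficient

Proper divisors of 2661: sum = 1 + 3 + 887 = 891
Since 891 < 2661, 2661 is deficient.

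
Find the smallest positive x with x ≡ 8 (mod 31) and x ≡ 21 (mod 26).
411

Using Chinese Remainder Theorem:
M = 31 × 26 = 806
M1 = 26, M2 = 31
y1 = 26^(-1) mod 31 = 6
y2 = 31^(-1) mod 26 = 21
x = (8×26×6 + 21×31×21) mod 806 = 411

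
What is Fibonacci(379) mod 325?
246

Matrix identity: Q^n = [[F_(n+1), F_n], [F_n, F_(n-1)]] with Q = [[1,1],[1,0]].
n = 379 = 101111011₂. Square-and-multiply, entries mod 325:
Q^1 = [[1,1],[1,0]]
Q^2 = (Q^1)² = [[2,1],[1,1]]
Q^5 = (Q^2)²·Q = [[8,5],[5,3]]
Q^11 = (Q^5)²·Q = [[144,89],[89,55]]
Q^23 = (Q^11)²·Q = [[218,57],[57,161]]
Q^47 = (Q^23)²·Q = [[226,73],[73,153]]
Q^94 = (Q^47)² = [[180,42],[42,138]]
Q^189 = (Q^94)²·Q = [[70,39],[39,31]]
Q^379 = (Q^189)²·Q = [[285,246],[246,39]]
F_379 mod 325 = Q^379[0][1] = 246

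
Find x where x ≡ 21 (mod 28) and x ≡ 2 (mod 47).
49

Using Chinese Remainder Theorem:
M = 28 × 47 = 1316
M1 = 47, M2 = 28
y1 = 47^(-1) mod 28 = 3
y2 = 28^(-1) mod 47 = 42
x = (21×47×3 + 2×28×42) mod 1316 = 49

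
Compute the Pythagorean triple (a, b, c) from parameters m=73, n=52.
(2625, 7592, 8033)

Euclid's formula: a = m² - n², b = 2mn, c = m² + n²
m = 73, n = 52
a = 73² - 52² = 5329 - 2704 = 2625
b = 2 × 73 × 52 = 7592
c = 73² + 52² = 5329 + 2704 = 8033
Verification: 2625² + 7592² = 6890625 + 57638464 = 64529089 = 8033² ✓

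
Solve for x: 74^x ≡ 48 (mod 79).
55

Baby-step giant-step with step n = ⌈√79⌉ = 9.
Baby steps 74^j mod 79 (j:value) for j=0..8: 0:1, 1:74, 2:25, 3:33, 4:72, 5:35, 6:62, 7:6, 8:49.
Giant-step multiplier: 74^(-9) ≡ 74^(78-9) = 74^69 ≡ 69 (mod 79).
Giant steps γ_i = 48·69^i mod 79: γ_0=48, γ_1=73, γ_2=60, γ_3=32, γ_4=75, γ_5=40, γ_6=74 (in table at j=1).
x = i·n + j = 6·9 + 1 = 55.
Check: 74^55 ≡ 48 (mod 79).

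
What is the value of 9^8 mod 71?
60

Repeated squaring. Binary of 8 = 1000.
9^1 ≡ 9 (mod 71); 9^2 ≡ 10 (mod 71); 9^4 ≡ 29 (mod 71); 9^8 ≡ 60 (mod 71)
9^8 = 9^8 ≡ 60 (mod 71)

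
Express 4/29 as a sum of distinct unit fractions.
1/8 + 1/78 + 1/9048

Greedy algorithm:
4/29: ceiling(29/4) = 8, use 1/8
3/232: ceiling(232/3) = 78, use 1/78
1/9048: ceiling(9048/1) = 9048, use 1/9048
Result: 4/29 = 1/8 + 1/78 + 1/9048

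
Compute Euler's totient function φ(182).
72

182 = 2 × 7 × 13
φ(n) = n × ∏(1 - 1/p) for each prime p dividing n
φ(182) = 182 × (1 - 1/2) × (1 - 1/7) × (1 - 1/13) = 72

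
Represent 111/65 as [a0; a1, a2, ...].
[1; 1, 2, 2, 2, 1, 2]

Euclidean algorithm steps:
111 = 1 × 65 + 46
65 = 1 × 46 + 19
46 = 2 × 19 + 8
19 = 2 × 8 + 3
8 = 2 × 3 + 2
3 = 1 × 2 + 1
2 = 2 × 1 + 0
Continued fraction: [1; 1, 2, 2, 2, 1, 2]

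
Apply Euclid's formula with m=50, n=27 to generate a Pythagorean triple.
(1771, 2700, 3229)

Euclid's formula: a = m² - n², b = 2mn, c = m² + n²
m = 50, n = 27
a = 50² - 27² = 2500 - 729 = 1771
b = 2 × 50 × 27 = 2700
c = 50² + 27² = 2500 + 729 = 3229
Verification: 1771² + 2700² = 3136441 + 7290000 = 10426441 = 3229² ✓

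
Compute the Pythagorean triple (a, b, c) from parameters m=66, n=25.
(3731, 3300, 4981)

Euclid's formula: a = m² - n², b = 2mn, c = m² + n²
m = 66, n = 25
a = 66² - 25² = 4356 - 625 = 3731
b = 2 × 66 × 25 = 3300
c = 66² + 25² = 4356 + 625 = 4981
Verification: 3731² + 3300² = 13920361 + 10890000 = 24810361 = 4981² ✓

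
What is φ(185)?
144

185 = 5 × 37
φ(n) = n × ∏(1 - 1/p) for each prime p dividing n
φ(185) = 185 × (1 - 1/5) × (1 - 1/37) = 144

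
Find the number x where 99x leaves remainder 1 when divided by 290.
249

gcd(99, 290) = 1, so the inverse exists.
Extended Euclidean algorithm on (290, 99):
290 = 2 × 99 + 92  ⟹  92 = (1)·290 + (-2)·99
99 = 1 × 92 + 7  ⟹  7 = (-1)·290 + (3)·99
92 = 13 × 7 + 1  ⟹  1 = (14)·290 + (-41)·99
So (-41)·99 ≡ 1 (mod 290), i.e. 99^(-1) ≡ -41 ≡ 249 (mod 290).
Check: 99 × 249 = 24651 ≡ 1 (mod 290)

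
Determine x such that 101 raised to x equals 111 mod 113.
52

Baby-step giant-step with step n = ⌈√113⌉ = 11.
Baby steps 101^j mod 113 (j:value) for j=0..10: 0:1, 1:101, 2:31, 3:80, 4:57, 5:107, 6:72, 7:40, 8:85, 9:110, 10:36.
Giant-step multiplier: 101^(-11) ≡ 101^(112-11) = 101^101 ≡ 17 (mod 113).
Giant steps γ_i = 111·17^i mod 113: γ_0=111, γ_1=79, γ_2=100, γ_3=5, γ_4=85 (in table at j=8).
x = i·n + j = 4·11 + 8 = 52.
Check: 101^52 ≡ 111 (mod 113).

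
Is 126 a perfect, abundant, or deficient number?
abundant

Proper divisors of 126: sum = 1 + 2 + 3 + 6 + 7 + 9 + 14 + 18 + 21 + 42 + 63 = 186
Since 186 > 126, 126 is abundant.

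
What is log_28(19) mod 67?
40

Baby-step giant-step with step n = ⌈√67⌉ = 9.
Baby steps 28^j mod 67 (j:value) for j=0..8: 0:1, 1:28, 2:47, 3:43, 4:65, 5:11, 6:40, 7:48, 8:4.
Giant-step multiplier: 28^(-9) ≡ 28^(66-9) = 28^57 ≡ 3 (mod 67).
Giant steps γ_i = 19·3^i mod 67: γ_0=19, γ_1=57, γ_2=37, γ_3=44, γ_4=65 (in table at j=4).
x = i·n + j = 4·9 + 4 = 40.
Check: 28^40 ≡ 19 (mod 67).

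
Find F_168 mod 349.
341

Matrix identity: Q^n = [[F_(n+1), F_n], [F_n, F_(n-1)]] with Q = [[1,1],[1,0]].
n = 168 = 10101000₂. Square-and-multiply, entries mod 349:
Q^1 = [[1,1],[1,0]]
Q^2 = (Q^1)² = [[2,1],[1,1]]
Q^5 = (Q^2)²·Q = [[8,5],[5,3]]
Q^10 = (Q^5)² = [[89,55],[55,34]]
Q^21 = (Q^10)²·Q = [[261,127],[127,134]]
Q^42 = (Q^21)² = [[141,258],[258,232]]
Q^84 = (Q^42)² = [[242,259],[259,332]]
Q^168 = (Q^84)² = [[5,341],[341,13]]
F_168 mod 349 = Q^168[0][1] = 341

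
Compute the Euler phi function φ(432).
144

432 = 2^4 × 3^3
φ(n) = n × ∏(1 - 1/p) for each prime p dividing n
φ(432) = 432 × (1 - 1/2) × (1 - 1/3) = 144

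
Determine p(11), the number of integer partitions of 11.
56

p(n) counts ways to write n as a sum of positive integers (order ignored).
Euler's pentagonal recurrence: p(k) = p(k-1) + p(k-2) - p(k-5) - p(k-7) + p(k-12) + p(k-15) - ... (offsets j(3j∓1)/2, signs ++--, p(0)=1, p(<0)=0).
DP table for k = 0..10: p(0)=1, p(1)=1, p(2)=2, p(3)=3, p(4)=5, p(5)=7, p(6)=11, p(7)=15, p(8)=22, p(9)=30, p(10)=42.
Final step: p(11) = p(10) + p(9) - p(6) - p(4)
= 42 + 30 - 11 - 5
= 56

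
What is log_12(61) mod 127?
24

Baby-step giant-step with step n = ⌈√127⌉ = 12.
Baby steps 12^j mod 127 (j:value) for j=0..11: 0:1, 1:12, 2:17, 3:77, 4:35, 5:39, 6:87, 7:28, 8:82, 9:95, 10:124, 11:91.
Giant-step multiplier: 12^(-12) ≡ 12^(126-12) = 12^114 ≡ 122 (mod 127).
Giant steps γ_i = 61·122^i mod 127: γ_0=61, γ_1=76, γ_2=1 (in table at j=0).
x = i·n + j = 2·12 + 0 = 24.
Check: 12^24 ≡ 61 (mod 127).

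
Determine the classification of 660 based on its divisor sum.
abundant

Proper divisors of 660: sum = 1 + 2 + 3 + 4 + 5 + 6 + 10 + 11 + ... + 132 + 165 + 220 + 330 (23 divisors) = 1356
Since 1356 > 660, 660 is abundant.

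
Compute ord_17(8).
8

17 is prime, so ord(8) divides φ(17) = 16.
Divisors of 16: 1, 2, 4, 8, 16.
Repeated squaring: 8^1 ≡ 8, 8^2 ≡ 13, 8^4 ≡ 16, 8^8 ≡ 1, 8^16 ≡ 1 (mod 17).
Test 8^d mod 17 for each divisor d in increasing order:
8^1 ≡ 8
8^2 ≡ 13
8^4 ≡ 16
8^8 ≡ 1  ← first divisor giving 1
The order is 8.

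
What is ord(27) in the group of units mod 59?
29

59 is prime, so ord(27) divides φ(59) = 58.
Divisors of 58: 1, 2, 29, 58.
Repeated squaring: 27^1 ≡ 27, 27^2 ≡ 21, 27^4 ≡ 28, 27^8 ≡ 17, 27^16 ≡ 53, 27^32 ≡ 36 (mod 59).
Test 27^d mod 59 for each divisor d in increasing order:
27^1 ≡ 27
27^2 ≡ 21
27^29 = 27^16·27^8·27^4·27^1 ≡ 1  ← first divisor giving 1
The order is 29.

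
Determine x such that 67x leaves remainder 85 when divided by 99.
x ≡ 19 (mod 99)

gcd(67, 99) = 1, which divides 85, so solutions exist.
Find 67^(-1) mod 99 by the extended Euclidean algorithm:
99 = 1 × 67 + 32  ⟹  32 = (1)·99 + (-1)·67
67 = 2 × 32 + 3  ⟹  3 = (-2)·99 + (3)·67
32 = 10 × 3 + 2  ⟹  2 = (21)·99 + (-31)·67
3 = 1 × 2 + 1  ⟹  1 = (-23)·99 + (34)·67
So (34)·67 ≡ 1 (mod 99), i.e. 67^(-1) ≡ 34 (mod 99).
x ≡ 34 × 85 = 2890 ≡ 19 (mod 99).
Check: 67 × 19 = 1273 ≡ 85 (mod 99).
Unique solution: x ≡ 19 (mod 99)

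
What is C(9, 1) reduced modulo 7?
2

Using Lucas' theorem:
Write n=9 and k=1 in base 7:
n in base 7: [1, 2]
k in base 7: [0, 1]
C(9,1) mod 7 = ∏ C(n_i, k_i) mod 7
Digit binomials (mod 7): C(1,0) = 1; C(2,1) = 2
Product: 1 × 2 = 2 ≡ 2 (mod 7)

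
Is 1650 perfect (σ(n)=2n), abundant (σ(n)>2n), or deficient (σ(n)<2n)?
abundant

Proper divisors of 1650: sum = 1 + 2 + 3 + 5 + 6 + 10 + 11 + 15 + ... + 275 + 330 + 550 + 825 (23 divisors) = 2814
Since 2814 > 1650, 1650 is abundant.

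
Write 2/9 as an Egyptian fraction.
1/5 + 1/45

Greedy algorithm:
2/9: ceiling(9/2) = 5, use 1/5
1/45: ceiling(45/1) = 45, use 1/45
Result: 2/9 = 1/5 + 1/45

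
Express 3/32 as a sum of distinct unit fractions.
1/11 + 1/352

Greedy algorithm:
3/32: ceiling(32/3) = 11, use 1/11
1/352: ceiling(352/1) = 352, use 1/352
Result: 3/32 = 1/11 + 1/352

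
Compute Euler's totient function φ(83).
82

83 = 83
φ(n) = n × ∏(1 - 1/p) for each prime p dividing n
φ(83) = 83 × (1 - 1/83) = 82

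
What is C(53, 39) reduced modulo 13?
4

Using Lucas' theorem:
Write n=53 and k=39 in base 13:
n in base 13: [4, 1]
k in base 13: [3, 0]
C(53,39) mod 13 = ∏ C(n_i, k_i) mod 13
Digit binomials (mod 13): C(4,3) = 4; C(1,0) = 1
Product: 4 × 1 = 4 ≡ 4 (mod 13)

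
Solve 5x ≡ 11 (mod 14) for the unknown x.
x ≡ 5 (mod 14)

gcd(5, 14) = 1, which divides 11, so solutions exist.
Find 5^(-1) mod 14 by the extended Euclidean algorithm:
14 = 2 × 5 + 4  ⟹  4 = (1)·14 + (-2)·5
5 = 1 × 4 + 1  ⟹  1 = (-1)·14 + (3)·5
So (3)·5 ≡ 1 (mod 14), i.e. 5^(-1) ≡ 3 (mod 14).
x ≡ 3 × 11 = 33 ≡ 5 (mod 14).
Check: 5 × 5 = 25 ≡ 11 (mod 14).
Unique solution: x ≡ 5 (mod 14)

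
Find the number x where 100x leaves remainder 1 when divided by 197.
132

gcd(100, 197) = 1, so the inverse exists.
Extended Euclidean algorithm on (197, 100):
197 = 1 × 100 + 97  ⟹  97 = (1)·197 + (-1)·100
100 = 1 × 97 + 3  ⟹  3 = (-1)·197 + (2)·100
97 = 32 × 3 + 1  ⟹  1 = (33)·197 + (-65)·100
So (-65)·100 ≡ 1 (mod 197), i.e. 100^(-1) ≡ -65 ≡ 132 (mod 197).
Check: 100 × 132 = 13200 ≡ 1 (mod 197)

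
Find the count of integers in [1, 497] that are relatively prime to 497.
420

497 = 7 × 71
φ(n) = n × ∏(1 - 1/p) for each prime p dividing n
φ(497) = 497 × (1 - 1/7) × (1 - 1/71) = 420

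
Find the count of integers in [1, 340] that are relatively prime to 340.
128

340 = 2^2 × 5 × 17
φ(n) = n × ∏(1 - 1/p) for each prime p dividing n
φ(340) = 340 × (1 - 1/2) × (1 - 1/5) × (1 - 1/17) = 128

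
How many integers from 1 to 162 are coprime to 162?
54

162 = 2 × 3^4
φ(n) = n × ∏(1 - 1/p) for each prime p dividing n
φ(162) = 162 × (1 - 1/2) × (1 - 1/3) = 54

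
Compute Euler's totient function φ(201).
132

201 = 3 × 67
φ(n) = n × ∏(1 - 1/p) for each prime p dividing n
φ(201) = 201 × (1 - 1/3) × (1 - 1/67) = 132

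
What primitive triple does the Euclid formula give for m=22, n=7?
(435, 308, 533)

Euclid's formula: a = m² - n², b = 2mn, c = m² + n²
m = 22, n = 7
a = 22² - 7² = 484 - 49 = 435
b = 2 × 22 × 7 = 308
c = 22² + 7² = 484 + 49 = 533
Verification: 435² + 308² = 189225 + 94864 = 284089 = 533² ✓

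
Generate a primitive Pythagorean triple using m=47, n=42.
(445, 3948, 3973)

Euclid's formula: a = m² - n², b = 2mn, c = m² + n²
m = 47, n = 42
a = 47² - 42² = 2209 - 1764 = 445
b = 2 × 47 × 42 = 3948
c = 47² + 42² = 2209 + 1764 = 3973
Verification: 445² + 3948² = 198025 + 15586704 = 15784729 = 3973² ✓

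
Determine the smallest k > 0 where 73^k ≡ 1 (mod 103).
34

103 is prime, so ord(73) divides φ(103) = 102.
Divisors of 102: 1, 2, 3, 6, 17, 34, 51, 102.
Repeated squaring: 73^1 ≡ 73, 73^2 ≡ 76, 73^4 ≡ 8, 73^8 ≡ 64, 73^16 ≡ 79, 73^32 ≡ 61, 73^64 ≡ 13 (mod 103).
Test 73^d mod 103 for each divisor d in increasing order:
73^1 ≡ 73
73^2 ≡ 76
73^3 = 73^2·73^1 ≡ 89
73^6 = 73^4·73^2 ≡ 93
73^17 = 73^16·73^1 ≡ 102
73^34 = 73^32·73^2 ≡ 1  ← first divisor giving 1
The order is 34.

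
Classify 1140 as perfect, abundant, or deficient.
abundant

Proper divisors of 1140: sum = 1 + 2 + 3 + 4 + 5 + 6 + 10 + 12 + ... + 228 + 285 + 380 + 570 (23 divisors) = 2220
Since 2220 > 1140, 1140 is abundant.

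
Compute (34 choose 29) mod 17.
0

Using Lucas' theorem:
Write n=34 and k=29 in base 17:
n in base 17: [2, 0]
k in base 17: [1, 12]
C(34,29) mod 17 = ∏ C(n_i, k_i) mod 17
Digit binomials (mod 17): C(2,1) = 2; C(0,12) = 0 (k_i > n_i)
Product: 2 × 0 = 0 ≡ 0 (mod 17)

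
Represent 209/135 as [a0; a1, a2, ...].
[1; 1, 1, 4, 1, 2, 4]

Euclidean algorithm steps:
209 = 1 × 135 + 74
135 = 1 × 74 + 61
74 = 1 × 61 + 13
61 = 4 × 13 + 9
13 = 1 × 9 + 4
9 = 2 × 4 + 1
4 = 4 × 1 + 0
Continued fraction: [1; 1, 1, 4, 1, 2, 4]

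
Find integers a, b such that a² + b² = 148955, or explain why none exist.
Not possible

Factorization: 148955 = 5 × 31^3
By Fermat: n is sum of two squares iff every prime p ≡ 3 (mod 4) appears to even power.
Prime(s) ≡ 3 (mod 4) with odd exponent: [(31, 3)]
Therefore 148955 cannot be expressed as a² + b².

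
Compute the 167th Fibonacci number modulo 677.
572

Matrix identity: Q^n = [[F_(n+1), F_n], [F_n, F_(n-1)]] with Q = [[1,1],[1,0]].
n = 167 = 10100111₂. Square-and-multiply, entries mod 677:
Q^1 = [[1,1],[1,0]]
Q^2 = (Q^1)² = [[2,1],[1,1]]
Q^5 = (Q^2)²·Q = [[8,5],[5,3]]
Q^10 = (Q^5)² = [[89,55],[55,34]]
Q^20 = (Q^10)² = [[114,672],[672,119]]
Q^41 = (Q^20)²·Q = [[347,158],[158,189]]
Q^83 = (Q^41)²·Q = [[558,495],[495,63]]
Q^167 = (Q^83)²·Q = [[609,572],[572,37]]
F_167 mod 677 = Q^167[0][1] = 572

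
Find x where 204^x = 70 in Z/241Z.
233

Baby-step giant-step with step n = ⌈√241⌉ = 16.
Baby steps 204^j mod 241 (j:value) for j=0..15: 0:1, 1:204, 2:164, 3:198, 4:145, 5:178, 6:162, 7:31, 8:58, 9:23, 10:113, 11:157, 12:216, 13:202, 14:238, 15:111.
Giant-step multiplier: 204^(-16) ≡ 204^(240-16) = 204^224 ≡ 24 (mod 241).
Giant steps γ_i = 70·24^i mod 241: γ_0=70, γ_1=234, γ_2=73, γ_3=65, γ_4=114, γ_5=85, γ_6=112, γ_7=37, γ_8=165, γ_9=104, γ_10=86, γ_11=136, γ_12=131, γ_13=11, γ_14=23 (in table at j=9).
x = i·n + j = 14·16 + 9 = 233.
Check: 204^233 ≡ 70 (mod 241).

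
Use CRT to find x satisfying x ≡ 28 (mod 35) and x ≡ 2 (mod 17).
308

Using Chinese Remainder Theorem:
M = 35 × 17 = 595
M1 = 17, M2 = 35
y1 = 17^(-1) mod 35 = 33
y2 = 35^(-1) mod 17 = 1
x = (28×17×33 + 2×35×1) mod 595 = 308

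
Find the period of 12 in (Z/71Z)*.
35

71 is prime, so ord(12) divides φ(71) = 70.
Divisors of 70: 1, 2, 5, 7, 10, 14, 35, 70.
Repeated squaring: 12^1 ≡ 12, 12^2 ≡ 2, 12^4 ≡ 4, 12^8 ≡ 16, 12^16 ≡ 43, 12^32 ≡ 3, 12^64 ≡ 9 (mod 71).
Test 12^d mod 71 for each divisor d in increasing order:
12^1 ≡ 12
12^2 ≡ 2
12^5 = 12^4·12^1 ≡ 48
12^7 = 12^4·12^2·12^1 ≡ 25
12^10 = 12^8·12^2 ≡ 32
12^14 = 12^8·12^4·12^2 ≡ 57
12^35 = 12^32·12^2·12^1 ≡ 1  ← first divisor giving 1
The order is 35.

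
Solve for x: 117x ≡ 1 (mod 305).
73

gcd(117, 305) = 1, so the inverse exists.
Extended Euclidean algorithm on (305, 117):
305 = 2 × 117 + 71  ⟹  71 = (1)·305 + (-2)·117
117 = 1 × 71 + 46  ⟹  46 = (-1)·305 + (3)·117
71 = 1 × 46 + 25  ⟹  25 = (2)·305 + (-5)·117
46 = 1 × 25 + 21  ⟹  21 = (-3)·305 + (8)·117
25 = 1 × 21 + 4  ⟹  4 = (5)·305 + (-13)·117
21 = 5 × 4 + 1  ⟹  1 = (-28)·305 + (73)·117
So (73)·117 ≡ 1 (mod 305), i.e. 117^(-1) ≡ 73 (mod 305).
Check: 117 × 73 = 8541 ≡ 1 (mod 305)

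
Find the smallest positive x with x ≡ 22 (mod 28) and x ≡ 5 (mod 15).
50

Using Chinese Remainder Theorem:
M = 28 × 15 = 420
M1 = 15, M2 = 28
y1 = 15^(-1) mod 28 = 15
y2 = 28^(-1) mod 15 = 7
x = (22×15×15 + 5×28×7) mod 420 = 50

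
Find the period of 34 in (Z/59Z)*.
58

59 is prime, so ord(34) divides φ(59) = 58.
Divisors of 58: 1, 2, 29, 58.
Repeated squaring: 34^1 ≡ 34, 34^2 ≡ 35, 34^4 ≡ 45, 34^8 ≡ 19, 34^16 ≡ 7, 34^32 ≡ 49 (mod 59).
Test 34^d mod 59 for each divisor d in increasing order:
34^1 ≡ 34
34^2 ≡ 35
34^29 = 34^16·34^8·34^4·34^1 ≡ 58
34^58 = 34^32·34^16·34^8·34^2 ≡ 1  ← first divisor giving 1
The order is 58.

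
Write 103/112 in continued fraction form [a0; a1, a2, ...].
[0; 1, 11, 2, 4]

Euclidean algorithm steps:
103 = 0 × 112 + 103
112 = 1 × 103 + 9
103 = 11 × 9 + 4
9 = 2 × 4 + 1
4 = 4 × 1 + 0
Continued fraction: [0; 1, 11, 2, 4]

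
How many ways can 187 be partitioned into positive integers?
1280011042268

p(n) counts ways to write n as a sum of positive integers (order ignored).
Euler's pentagonal recurrence: p(k) = p(k-1) + p(k-2) - p(k-5) - p(k-7) + p(k-12) + p(k-15) - ... (offsets j(3j∓1)/2, signs ++--, p(0)=1, p(<0)=0).
DP table for k = 0..186: p(0)=1, p(1)=1, p(2)=2, p(3)=3, p(4)=5, p(5)=7, p(6)=11, p(7)=15, p(8)=22, p(9)=30, p(10)=42, p(11)=56, p(12)=77, p(13)=101, p(14)=135, p(15)=176, p(16)=231, p(17)=297, p(18)=385, p(19)=490, p(20)=627, p(21)=792, p(22)=1002, p(23)=1255, p(24)=1575, p(25)=1958, p(26)=2436, p(27)=3010, p(28)=3718, p(29)=4565, p(30)=5604, p(31)=6842, p(32)=8349, p(33)=10143, p(34)=12310, p(35)=14883, p(36)=17977, p(37)=21637, p(38)=26015, p(39)=31185, p(40)=37338, p(41)=44583, p(42)=53174, p(43)=63261, p(44)=75175, p(45)=89134, p(46)=105558, p(47)=124754, p(48)=147273, p(49)=173525, p(50)=204226, p(51)=239943, p(52)=281589, p(53)=329931, p(54)=386155, p(55)=451276, p(56)=526823, p(57)=614154, p(58)=715220, p(59)=831820, p(60)=966467, p(61)=1121505, p(62)=1300156, p(63)=1505499, p(64)=1741630, p(65)=2012558, p(66)=2323520, p(67)=2679689, p(68)=3087735, p(69)=3554345, p(70)=4087968, p(71)=4697205, p(72)=5392783, p(73)=6185689, p(74)=7089500, p(75)=8118264, p(76)=9289091, p(77)=10619863, p(78)=12132164, p(79)=13848650, p(80)=15796476, p(81)=18004327, p(82)=20506255, p(83)=23338469, p(84)=26543660, p(85)=30167357, p(86)=34262962, p(87)=38887673, p(88)=44108109, p(89)=49995925, p(90)=56634173, p(91)=64112359, p(92)=72533807, p(93)=82010177, p(94)=92669720, p(95)=104651419, p(96)=118114304, p(97)=133230930, p(98)=150198136, p(99)=169229875, p(100)=190569292, p(101)=214481126, p(102)=241265379, p(103)=271248950, p(104)=304801365, p(105)=342325709, p(106)=384276336, p(107)=431149389, p(108)=483502844, p(109)=541946240, p(110)=607163746, p(111)=679903203, p(112)=761002156, p(113)=851376628, p(114)=952050665, p(115)=1064144451, p(116)=1188908248, p(117)=1327710076, p(118)=1482074143, p(119)=1653668665, p(120)=1844349560, p(121)=2056148051, p(122)=2291320912, p(123)=2552338241, p(124)=2841940500, p(125)=3163127352, p(126)=3519222692, p(127)=3913864295, p(128)=4351078600, p(129)=4835271870, p(130)=5371315400, p(131)=5964539504, p(132)=6620830889, p(133)=7346629512, p(134)=8149040695, p(135)=9035836076, p(136)=10015581680, p(137)=11097645016, p(138)=12292341831, p(139)=13610949895, p(140)=15065878135, p(141)=16670689208, p(142)=18440293320, p(143)=20390982757, p(144)=22540654445, p(145)=24908858009, p(146)=27517052599, p(147)=30388671978, p(148)=33549419497, p(149)=37027355200, p(150)=40853235313, p(151)=45060624582, p(152)=49686288421, p(153)=54770336324, p(154)=60356673280, p(155)=66493182097, p(156)=73232243759, p(157)=80630964769, p(158)=88751778802, p(159)=97662728555, p(160)=107438159466, p(161)=118159068427, p(162)=129913904637, p(163)=142798995930, p(164)=156919475295, p(165)=172389800255, p(166)=189334822579, p(167)=207890420102, p(168)=228204732751, p(169)=250438925115, p(170)=274768617130, p(171)=301384802048, p(172)=330495499613, p(173)=362326859895, p(174)=397125074750, p(175)=435157697830, p(176)=476715857290, p(177)=522115831195, p(178)=571701605655, p(179)=625846753120, p(180)=684957390936, p(181)=749474411781, p(182)=819876908323, p(183)=896684817527, p(184)=980462880430, p(185)=1071823774337, p(186)=1171432692373.
Final step: p(187) = p(186) + p(185) - p(182) - p(180) + p(175) + p(172) - p(165) - p(161) + p(152) + p(147) - p(136) - p(130) + p(117) + p(110) - p(95) - p(87) + p(70) + p(61) - p(42) - p(32) + p(11) + p(0)
= 1171432692373 + 1071823774337 - 819876908323 - 684957390936 + 435157697830 + 330495499613 - 172389800255 - 118159068427 + 49686288421 + 30388671978 - 10015581680 - 5371315400 + 1327710076 + 607163746 - 104651419 - 38887673 + 4087968 + 1121505 - 53174 - 8349 + 56 + 1
= 1280011042268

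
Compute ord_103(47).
6

103 is prime, so ord(47) divides φ(103) = 102.
Divisors of 102: 1, 2, 3, 6, 17, 34, 51, 102.
Repeated squaring: 47^1 ≡ 47, 47^2 ≡ 46, 47^4 ≡ 56, 47^8 ≡ 46, 47^16 ≡ 56, 47^32 ≡ 46, 47^64 ≡ 56 (mod 103).
Test 47^d mod 103 for each divisor d in increasing order:
47^1 ≡ 47
47^2 ≡ 46
47^3 = 47^2·47^1 ≡ 102
47^6 = 47^4·47^2 ≡ 1  ← first divisor giving 1
The order is 6.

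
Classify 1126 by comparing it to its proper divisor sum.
deficient

Proper divisors of 1126: sum = 1 + 2 + 563 = 566
Since 566 < 1126, 1126 is deficient.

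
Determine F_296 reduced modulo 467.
133

Matrix identity: Q^n = [[F_(n+1), F_n], [F_n, F_(n-1)]] with Q = [[1,1],[1,0]].
n = 296 = 100101000₂. Square-and-multiply, entries mod 467:
Q^1 = [[1,1],[1,0]]
Q^2 = (Q^1)² = [[2,1],[1,1]]
Q^4 = (Q^2)² = [[5,3],[3,2]]
Q^9 = (Q^4)²·Q = [[55,34],[34,21]]
Q^18 = (Q^9)² = [[445,249],[249,196]]
Q^37 = (Q^18)²·Q = [[269,374],[374,362]]
Q^74 = (Q^37)² = [[219,159],[159,60]]
Q^148 = (Q^74)² = [[390,463],[463,394]]
Q^296 = (Q^148)² = [[341,133],[133,208]]
F_296 mod 467 = Q^296[0][1] = 133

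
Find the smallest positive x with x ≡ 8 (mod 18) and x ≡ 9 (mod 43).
224

Using Chinese Remainder Theorem:
M = 18 × 43 = 774
M1 = 43, M2 = 18
y1 = 43^(-1) mod 18 = 13
y2 = 18^(-1) mod 43 = 12
x = (8×43×13 + 9×18×12) mod 774 = 224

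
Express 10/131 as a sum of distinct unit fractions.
1/14 + 1/204 + 1/187068

Greedy algorithm:
10/131: ceiling(131/10) = 14, use 1/14
9/1834: ceiling(1834/9) = 204, use 1/204
1/187068: ceiling(187068/1) = 187068, use 1/187068
Result: 10/131 = 1/14 + 1/204 + 1/187068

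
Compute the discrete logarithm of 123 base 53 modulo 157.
89

Baby-step giant-step with step n = ⌈√157⌉ = 13.
Baby steps 53^j mod 157 (j:value) for j=0..12: 0:1, 1:53, 2:140, 3:41, 4:132, 5:88, 6:111, 7:74, 8:154, 9:155, 10:51, 11:34, 12:75.
Giant-step multiplier: 53^(-13) ≡ 53^(156-13) = 53^143 ≡ 22 (mod 157).
Giant steps γ_i = 123·22^i mod 157: γ_0=123, γ_1=37, γ_2=29, γ_3=10, γ_4=63, γ_5=130, γ_6=34 (in table at j=11).
x = i·n + j = 6·13 + 11 = 89.
Check: 53^89 ≡ 123 (mod 157).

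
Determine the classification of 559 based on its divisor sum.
deficient

Proper divisors of 559: sum = 1 + 13 + 43 = 57
Since 57 < 559, 559 is deficient.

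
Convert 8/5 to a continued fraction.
[1; 1, 1, 2]

Euclidean algorithm steps:
8 = 1 × 5 + 3
5 = 1 × 3 + 2
3 = 1 × 2 + 1
2 = 2 × 1 + 0
Continued fraction: [1; 1, 1, 2]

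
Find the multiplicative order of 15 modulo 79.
26

79 is prime, so ord(15) divides φ(79) = 78.
Divisors of 78: 1, 2, 3, 6, 13, 26, 39, 78.
Repeated squaring: 15^1 ≡ 15, 15^2 ≡ 67, 15^4 ≡ 65, 15^8 ≡ 38, 15^16 ≡ 22, 15^32 ≡ 10, 15^64 ≡ 21 (mod 79).
Test 15^d mod 79 for each divisor d in increasing order:
15^1 ≡ 15
15^2 ≡ 67
15^3 = 15^2·15^1 ≡ 57
15^6 = 15^4·15^2 ≡ 10
15^13 = 15^8·15^4·15^1 ≡ 78
15^26 = 15^16·15^8·15^2 ≡ 1  ← first divisor giving 1
The order is 26.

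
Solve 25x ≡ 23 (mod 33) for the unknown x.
x ≡ 26 (mod 33)

gcd(25, 33) = 1, which divides 23, so solutions exist.
Find 25^(-1) mod 33 by the extended Euclidean algorithm:
33 = 1 × 25 + 8  ⟹  8 = (1)·33 + (-1)·25
25 = 3 × 8 + 1  ⟹  1 = (-3)·33 + (4)·25
So (4)·25 ≡ 1 (mod 33), i.e. 25^(-1) ≡ 4 (mod 33).
x ≡ 4 × 23 = 92 ≡ 26 (mod 33).
Check: 25 × 26 = 650 ≡ 23 (mod 33).
Unique solution: x ≡ 26 (mod 33)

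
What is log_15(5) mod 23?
13

Baby-step giant-step with step n = ⌈√23⌉ = 5.
Baby steps 15^j mod 23 (j:value) for j=0..4: 0:1, 1:15, 2:18, 3:17, 4:2.
Giant-step multiplier: 15^(-5) ≡ 15^(22-5) = 15^17 ≡ 10 (mod 23).
Giant steps γ_i = 5·10^i mod 23: γ_0=5, γ_1=4, γ_2=17 (in table at j=3).
x = i·n + j = 2·5 + 3 = 13.
Check: 15^13 ≡ 5 (mod 23).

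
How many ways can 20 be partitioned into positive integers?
627

p(n) counts ways to write n as a sum of positive integers (order ignored).
Euler's pentagonal recurrence: p(k) = p(k-1) + p(k-2) - p(k-5) - p(k-7) + p(k-12) + p(k-15) - ... (offsets j(3j∓1)/2, signs ++--, p(0)=1, p(<0)=0).
DP table for k = 0..19: p(0)=1, p(1)=1, p(2)=2, p(3)=3, p(4)=5, p(5)=7, p(6)=11, p(7)=15, p(8)=22, p(9)=30, p(10)=42, p(11)=56, p(12)=77, p(13)=101, p(14)=135, p(15)=176, p(16)=231, p(17)=297, p(18)=385, p(19)=490.
Final step: p(20) = p(19) + p(18) - p(15) - p(13) + p(8) + p(5)
= 490 + 385 - 176 - 101 + 22 + 7
= 627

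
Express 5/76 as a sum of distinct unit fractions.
1/16 + 1/304

Greedy algorithm:
5/76: ceiling(76/5) = 16, use 1/16
1/304: ceiling(304/1) = 304, use 1/304
Result: 5/76 = 1/16 + 1/304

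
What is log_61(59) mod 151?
120

Baby-step giant-step with step n = ⌈√151⌉ = 13.
Baby steps 61^j mod 151 (j:value) for j=0..12: 0:1, 1:61, 2:97, 3:28, 4:47, 5:149, 6:29, 7:108, 8:95, 9:57, 10:4, 11:93, 12:86.
Giant-step multiplier: 61^(-13) ≡ 61^(150-13) = 61^137 ≡ 120 (mod 151).
Giant steps γ_i = 59·120^i mod 151: γ_0=59, γ_1=134, γ_2=74, γ_3=122, γ_4=144, γ_5=66, γ_6=68, γ_7=6, γ_8=116, γ_9=28 (in table at j=3).
x = i·n + j = 9·13 + 3 = 120.
Check: 61^120 ≡ 59 (mod 151).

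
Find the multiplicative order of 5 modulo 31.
3

31 is prime, so ord(5) divides φ(31) = 30.
Divisors of 30: 1, 2, 3, 5, 6, 10, 15, 30.
Repeated squaring: 5^1 ≡ 5, 5^2 ≡ 25, 5^4 ≡ 5, 5^8 ≡ 25, 5^16 ≡ 5 (mod 31).
Test 5^d mod 31 for each divisor d in increasing order:
5^1 ≡ 5
5^2 ≡ 25
5^3 = 5^2·5^1 ≡ 1  ← first divisor giving 1
The order is 3.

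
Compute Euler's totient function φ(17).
16

17 = 17
φ(n) = n × ∏(1 - 1/p) for each prime p dividing n
φ(17) = 17 × (1 - 1/17) = 16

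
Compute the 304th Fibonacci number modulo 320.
283

Matrix identity: Q^n = [[F_(n+1), F_n], [F_n, F_(n-1)]] with Q = [[1,1],[1,0]].
n = 304 = 100110000₂. Square-and-multiply, entries mod 320:
Q^1 = [[1,1],[1,0]]
Q^2 = (Q^1)² = [[2,1],[1,1]]
Q^4 = (Q^2)² = [[5,3],[3,2]]
Q^9 = (Q^4)²·Q = [[55,34],[34,21]]
Q^19 = (Q^9)²·Q = [[45,21],[21,24]]
Q^38 = (Q^19)² = [[226,169],[169,57]]
Q^76 = (Q^38)² = [[277,147],[147,130]]
Q^152 = (Q^76)² = [[98,309],[309,109]]
Q^304 = (Q^152)² = [[125,283],[283,162]]
F_304 mod 320 = Q^304[0][1] = 283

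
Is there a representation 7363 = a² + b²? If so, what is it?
Not possible

Factorization: 7363 = 37 × 199
By Fermat: n is sum of two squares iff every prime p ≡ 3 (mod 4) appears to even power.
Prime(s) ≡ 3 (mod 4) with odd exponent: [(199, 1)]
Therefore 7363 cannot be expressed as a² + b².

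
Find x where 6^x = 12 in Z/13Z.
6

Baby-step giant-step with step n = ⌈√13⌉ = 4.
Baby steps 6^j mod 13 (j:value) for j=0..3: 0:1, 1:6, 2:10, 3:8.
Giant-step multiplier: 6^(-4) ≡ 6^(12-4) = 6^8 ≡ 3 (mod 13).
Giant steps γ_i = 12·3^i mod 13: γ_0=12, γ_1=10 (in table at j=2).
x = i·n + j = 1·4 + 2 = 6.
Check: 6^6 ≡ 12 (mod 13).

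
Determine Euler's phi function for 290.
112

290 = 2 × 5 × 29
φ(n) = n × ∏(1 - 1/p) for each prime p dividing n
φ(290) = 290 × (1 - 1/2) × (1 - 1/5) × (1 - 1/29) = 112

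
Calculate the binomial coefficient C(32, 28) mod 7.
1

Using Lucas' theorem:
Write n=32 and k=28 in base 7:
n in base 7: [4, 4]
k in base 7: [4, 0]
C(32,28) mod 7 = ∏ C(n_i, k_i) mod 7
Digit binomials (mod 7): C(4,4) = 1; C(4,0) = 1
Product: 1 × 1 = 1 ≡ 1 (mod 7)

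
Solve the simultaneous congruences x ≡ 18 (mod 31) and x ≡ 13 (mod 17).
421

Using Chinese Remainder Theorem:
M = 31 × 17 = 527
M1 = 17, M2 = 31
y1 = 17^(-1) mod 31 = 11
y2 = 31^(-1) mod 17 = 11
x = (18×17×11 + 13×31×11) mod 527 = 421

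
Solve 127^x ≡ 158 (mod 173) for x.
40

Baby-step giant-step with step n = ⌈√173⌉ = 14.
Baby steps 127^j mod 173 (j:value) for j=0..13: 0:1, 1:127, 2:40, 3:63, 4:43, 5:98, 6:163, 7:114, 8:119, 9:62, 10:89, 11:58, 12:100, 13:71.
Giant-step multiplier: 127^(-14) ≡ 127^(172-14) = 127^158 ≡ 33 (mod 173).
Giant steps γ_i = 158·33^i mod 173: γ_0=158, γ_1=24, γ_2=100 (in table at j=12).
x = i·n + j = 2·14 + 12 = 40.
Check: 127^40 ≡ 158 (mod 173).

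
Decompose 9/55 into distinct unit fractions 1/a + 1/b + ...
1/7 + 1/49 + 1/2695

Greedy algorithm:
9/55: ceiling(55/9) = 7, use 1/7
8/385: ceiling(385/8) = 49, use 1/49
1/2695: ceiling(2695/1) = 2695, use 1/2695
Result: 9/55 = 1/7 + 1/49 + 1/2695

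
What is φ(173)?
172

173 = 173
φ(n) = n × ∏(1 - 1/p) for each prime p dividing n
φ(173) = 173 × (1 - 1/173) = 172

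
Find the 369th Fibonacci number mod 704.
34

Matrix identity: Q^n = [[F_(n+1), F_n], [F_n, F_(n-1)]] with Q = [[1,1],[1,0]].
n = 369 = 101110001₂. Square-and-multiply, entries mod 704:
Q^1 = [[1,1],[1,0]]
Q^2 = (Q^1)² = [[2,1],[1,1]]
Q^5 = (Q^2)²·Q = [[8,5],[5,3]]
Q^11 = (Q^5)²·Q = [[144,89],[89,55]]
Q^23 = (Q^11)²·Q = [[608,497],[497,111]]
Q^46 = (Q^23)² = [[673,415],[415,258]]
Q^92 = (Q^46)² = [[2,573],[573,133]]
Q^184 = (Q^92)² = [[269,619],[619,354]]
Q^369 = (Q^184)²·Q = [[583,34],[34,549]]
F_369 mod 704 = Q^369[0][1] = 34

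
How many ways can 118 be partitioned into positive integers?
1482074143

p(n) counts ways to write n as a sum of positive integers (order ignored).
Euler's pentagonal recurrence: p(k) = p(k-1) + p(k-2) - p(k-5) - p(k-7) + p(k-12) + p(k-15) - ... (offsets j(3j∓1)/2, signs ++--, p(0)=1, p(<0)=0).
DP table for k = 0..117: p(0)=1, p(1)=1, p(2)=2, p(3)=3, p(4)=5, p(5)=7, p(6)=11, p(7)=15, p(8)=22, p(9)=30, p(10)=42, p(11)=56, p(12)=77, p(13)=101, p(14)=135, p(15)=176, p(16)=231, p(17)=297, p(18)=385, p(19)=490, p(20)=627, p(21)=792, p(22)=1002, p(23)=1255, p(24)=1575, p(25)=1958, p(26)=2436, p(27)=3010, p(28)=3718, p(29)=4565, p(30)=5604, p(31)=6842, p(32)=8349, p(33)=10143, p(34)=12310, p(35)=14883, p(36)=17977, p(37)=21637, p(38)=26015, p(39)=31185, p(40)=37338, p(41)=44583, p(42)=53174, p(43)=63261, p(44)=75175, p(45)=89134, p(46)=105558, p(47)=124754, p(48)=147273, p(49)=173525, p(50)=204226, p(51)=239943, p(52)=281589, p(53)=329931, p(54)=386155, p(55)=451276, p(56)=526823, p(57)=614154, p(58)=715220, p(59)=831820, p(60)=966467, p(61)=1121505, p(62)=1300156, p(63)=1505499, p(64)=1741630, p(65)=2012558, p(66)=2323520, p(67)=2679689, p(68)=3087735, p(69)=3554345, p(70)=4087968, p(71)=4697205, p(72)=5392783, p(73)=6185689, p(74)=7089500, p(75)=8118264, p(76)=9289091, p(77)=10619863, p(78)=12132164, p(79)=13848650, p(80)=15796476, p(81)=18004327, p(82)=20506255, p(83)=23338469, p(84)=26543660, p(85)=30167357, p(86)=34262962, p(87)=38887673, p(88)=44108109, p(89)=49995925, p(90)=56634173, p(91)=64112359, p(92)=72533807, p(93)=82010177, p(94)=92669720, p(95)=104651419, p(96)=118114304, p(97)=133230930, p(98)=150198136, p(99)=169229875, p(100)=190569292, p(101)=214481126, p(102)=241265379, p(103)=271248950, p(104)=304801365, p(105)=342325709, p(106)=384276336, p(107)=431149389, p(108)=483502844, p(109)=541946240, p(110)=607163746, p(111)=679903203, p(112)=761002156, p(113)=851376628, p(114)=952050665, p(115)=1064144451, p(116)=1188908248, p(117)=1327710076.
Final step: p(118) = p(117) + p(116) - p(113) - p(111) + p(106) + p(103) - p(96) - p(92) + p(83) + p(78) - p(67) - p(61) + p(48) + p(41) - p(26) - p(18) + p(1)
= 1327710076 + 1188908248 - 851376628 - 679903203 + 384276336 + 271248950 - 118114304 - 72533807 + 23338469 + 12132164 - 2679689 - 1121505 + 147273 + 44583 - 2436 - 385 + 1
= 1482074143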